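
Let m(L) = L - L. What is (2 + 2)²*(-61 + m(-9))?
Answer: -976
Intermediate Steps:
m(L) = 0
(2 + 2)²*(-61 + m(-9)) = (2 + 2)²*(-61 + 0) = 4²*(-61) = 16*(-61) = -976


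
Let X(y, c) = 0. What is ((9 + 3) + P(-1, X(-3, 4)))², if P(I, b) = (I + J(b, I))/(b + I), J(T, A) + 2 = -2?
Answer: 289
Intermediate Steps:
J(T, A) = -4 (J(T, A) = -2 - 2 = -4)
P(I, b) = (-4 + I)/(I + b) (P(I, b) = (I - 4)/(b + I) = (-4 + I)/(I + b))
((9 + 3) + P(-1, X(-3, 4)))² = ((9 + 3) + (-4 - 1)/(-1 + 0))² = (12 - 5/(-1))² = (12 - 1*(-5))² = (12 + 5)² = 17² = 289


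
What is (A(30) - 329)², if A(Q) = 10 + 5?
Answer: 98596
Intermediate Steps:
A(Q) = 15
(A(30) - 329)² = (15 - 329)² = (-314)² = 98596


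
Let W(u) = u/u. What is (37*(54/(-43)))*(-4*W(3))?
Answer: 7992/43 ≈ 185.86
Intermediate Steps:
W(u) = 1
(37*(54/(-43)))*(-4*W(3)) = (37*(54/(-43)))*(-4*1) = (37*(54*(-1/43)))*(-4) = (37*(-54/43))*(-4) = -1998/43*(-4) = 7992/43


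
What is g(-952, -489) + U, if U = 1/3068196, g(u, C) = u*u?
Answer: 2780718307585/3068196 ≈ 9.0630e+5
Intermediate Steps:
g(u, C) = u²
U = 1/3068196 ≈ 3.2592e-7
g(-952, -489) + U = (-952)² + 1/3068196 = 906304 + 1/3068196 = 2780718307585/3068196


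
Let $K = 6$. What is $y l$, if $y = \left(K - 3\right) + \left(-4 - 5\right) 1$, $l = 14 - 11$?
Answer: $-18$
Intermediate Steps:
$l = 3$
$y = -6$ ($y = \left(6 - 3\right) + \left(-4 - 5\right) 1 = 3 + \left(-4 - 5\right) 1 = 3 - 9 = -6$)
$y l = \left(-6\right) 3 = -18$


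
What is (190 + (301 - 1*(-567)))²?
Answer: 1119364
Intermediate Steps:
(190 + (301 - 1*(-567)))² = (190 + (301 + 567))² = (190 + 868)² = 1058² = 1119364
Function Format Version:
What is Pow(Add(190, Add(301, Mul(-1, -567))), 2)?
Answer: 1119364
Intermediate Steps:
Pow(Add(190, Add(301, Mul(-1, -567))), 2) = Pow(Add(190, Add(301, 567)), 2) = Pow(Add(190, 868), 2) = Pow(1058, 2) = 1119364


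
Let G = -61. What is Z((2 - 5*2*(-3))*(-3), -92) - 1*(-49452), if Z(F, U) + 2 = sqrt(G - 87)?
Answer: 49450 + 2*I*sqrt(37) ≈ 49450.0 + 12.166*I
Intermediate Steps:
Z(F, U) = -2 + 2*I*sqrt(37) (Z(F, U) = -2 + sqrt(-61 - 87) = -2 + sqrt(-148) = -2 + 2*I*sqrt(37))
Z((2 - 5*2*(-3))*(-3), -92) - 1*(-49452) = (-2 + 2*I*sqrt(37)) - 1*(-49452) = (-2 + 2*I*sqrt(37)) + 49452 = 49450 + 2*I*sqrt(37)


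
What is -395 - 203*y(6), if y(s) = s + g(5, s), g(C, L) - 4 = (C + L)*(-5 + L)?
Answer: -4658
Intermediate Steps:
g(C, L) = 4 + (-5 + L)*(C + L) (g(C, L) = 4 + (C + L)*(-5 + L) = 4 + (-5 + L)*(C + L))
y(s) = -21 + s + s**2 (y(s) = s + (4 + s**2 - 5*5 - 5*s + 5*s) = s + (4 + s**2 - 25 - 5*s + 5*s) = s + (-21 + s**2) = -21 + s + s**2)
-395 - 203*y(6) = -395 - 203*(-21 + 6 + 6**2) = -395 - 203*(-21 + 6 + 36) = -395 - 203*21 = -395 - 4263 = -4658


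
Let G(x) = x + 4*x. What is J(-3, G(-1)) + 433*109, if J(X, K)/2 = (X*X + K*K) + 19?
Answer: 47303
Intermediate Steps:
G(x) = 5*x
J(X, K) = 38 + 2*K² + 2*X² (J(X, K) = 2*((X*X + K*K) + 19) = 2*((X² + K²) + 19) = 2*((K² + X²) + 19) = 2*(19 + K² + X²) = 38 + 2*K² + 2*X²)
J(-3, G(-1)) + 433*109 = (38 + 2*(5*(-1))² + 2*(-3)²) + 433*109 = (38 + 2*(-5)² + 2*9) + 47197 = (38 + 2*25 + 18) + 47197 = (38 + 50 + 18) + 47197 = 106 + 47197 = 47303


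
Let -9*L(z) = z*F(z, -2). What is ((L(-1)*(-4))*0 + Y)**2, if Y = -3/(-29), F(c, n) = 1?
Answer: 9/841 ≈ 0.010702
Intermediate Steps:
L(z) = -z/9
Y = 3/29 (Y = -3*(-1/29) = 3/29 ≈ 0.10345)
((L(-1)*(-4))*0 + Y)**2 = ((-1/9*(-1)*(-4))*0 + 3/29)**2 = (((1/9)*(-4))*0 + 3/29)**2 = (-4/9*0 + 3/29)**2 = (0 + 3/29)**2 = (3/29)**2 = 9/841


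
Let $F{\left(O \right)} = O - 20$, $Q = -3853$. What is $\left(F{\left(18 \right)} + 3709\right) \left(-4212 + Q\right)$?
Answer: $-29896955$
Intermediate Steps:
$F{\left(O \right)} = -20 + O$ ($F{\left(O \right)} = O - 20 = -20 + O$)
$\left(F{\left(18 \right)} + 3709\right) \left(-4212 + Q\right) = \left(\left(-20 + 18\right) + 3709\right) \left(-4212 - 3853\right) = \left(-2 + 3709\right) \left(-8065\right) = 3707 \left(-8065\right) = -29896955$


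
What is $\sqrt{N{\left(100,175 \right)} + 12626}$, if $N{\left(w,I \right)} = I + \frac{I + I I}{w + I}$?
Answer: $\sqrt{12913} \approx 113.64$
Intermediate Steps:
$N{\left(w,I \right)} = I + \frac{I + I^{2}}{I + w}$
$\sqrt{N{\left(100,175 \right)} + 12626} = \sqrt{\frac{175 \left(1 + 100 + 2 \cdot 175\right)}{175 + 100} + 12626} = \sqrt{\frac{175 \left(1 + 100 + 350\right)}{275} + 12626} = \sqrt{175 \cdot \frac{1}{275} \cdot 451 + 12626} = \sqrt{287 + 12626} = \sqrt{12913}$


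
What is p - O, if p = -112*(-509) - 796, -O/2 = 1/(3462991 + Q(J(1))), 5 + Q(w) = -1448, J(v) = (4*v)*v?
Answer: 97289987029/1730769 ≈ 56212.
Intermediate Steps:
J(v) = 4*v²
Q(w) = -1453 (Q(w) = -5 - 1448 = -1453)
O = -1/1730769 (O = -2/(3462991 - 1453) = -2/3461538 = -2*1/3461538 = -1/1730769 ≈ -5.7778e-7)
p = 56212 (p = 57008 - 796 = 56212)
p - O = 56212 - 1*(-1/1730769) = 56212 + 1/1730769 = 97289987029/1730769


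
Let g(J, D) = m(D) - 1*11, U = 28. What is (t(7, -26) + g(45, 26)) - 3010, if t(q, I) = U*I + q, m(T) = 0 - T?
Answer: -3768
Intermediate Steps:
m(T) = -T
g(J, D) = -11 - D (g(J, D) = -D - 1*11 = -D - 11 = -11 - D)
t(q, I) = q + 28*I (t(q, I) = 28*I + q = q + 28*I)
(t(7, -26) + g(45, 26)) - 3010 = ((7 + 28*(-26)) + (-11 - 1*26)) - 3010 = ((7 - 728) + (-11 - 26)) - 3010 = (-721 - 37) - 3010 = -758 - 3010 = -3768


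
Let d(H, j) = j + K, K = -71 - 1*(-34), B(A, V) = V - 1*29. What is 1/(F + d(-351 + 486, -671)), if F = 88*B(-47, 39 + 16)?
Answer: 1/1580 ≈ 0.00063291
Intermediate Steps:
B(A, V) = -29 + V (B(A, V) = V - 29 = -29 + V)
K = -37 (K = -71 + 34 = -37)
d(H, j) = -37 + j (d(H, j) = j - 37 = -37 + j)
F = 2288 (F = 88*(-29 + (39 + 16)) = 88*(-29 + 55) = 88*26 = 2288)
1/(F + d(-351 + 486, -671)) = 1/(2288 + (-37 - 671)) = 1/(2288 - 708) = 1/1580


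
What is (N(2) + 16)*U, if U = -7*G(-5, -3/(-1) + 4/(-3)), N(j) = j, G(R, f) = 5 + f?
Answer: -840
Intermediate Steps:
U = -140/3 (U = -7*(5 + (-3/(-1) + 4/(-3))) = -7*(5 + (-3*(-1) + 4*(-⅓))) = -7*(5 + (3 - 4/3)) = -7*(5 + 5/3) = -7*20/3 = -140/3 ≈ -46.667)
(N(2) + 16)*U = (2 + 16)*(-140/3) = 18*(-140/3) = -840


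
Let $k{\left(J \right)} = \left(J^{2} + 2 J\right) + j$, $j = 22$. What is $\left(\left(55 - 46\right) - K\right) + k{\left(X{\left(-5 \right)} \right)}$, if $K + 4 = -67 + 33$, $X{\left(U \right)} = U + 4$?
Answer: $68$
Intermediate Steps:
$X{\left(U \right)} = 4 + U$
$k{\left(J \right)} = 22 + J^{2} + 2 J$ ($k{\left(J \right)} = \left(J^{2} + 2 J\right) + 22 = 22 + J^{2} + 2 J$)
$K = -38$ ($K = -4 + \left(-67 + 33\right) = -4 - 34 = -38$)
$\left(\left(55 - 46\right) - K\right) + k{\left(X{\left(-5 \right)} \right)} = \left(\left(55 - 46\right) - -38\right) + \left(22 + \left(4 - 5\right)^{2} + 2 \left(4 - 5\right)\right) = \left(9 + 38\right) + \left(22 + \left(-1\right)^{2} + 2 \left(-1\right)\right) = 47 + \left(22 + 1 - 2\right) = 47 + 21 = 68$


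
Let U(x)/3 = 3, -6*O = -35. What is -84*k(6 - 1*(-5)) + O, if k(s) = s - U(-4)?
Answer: -973/6 ≈ -162.17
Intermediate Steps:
O = 35/6 (O = -⅙*(-35) = 35/6 ≈ 5.8333)
U(x) = 9 (U(x) = 3*3 = 9)
k(s) = -9 + s (k(s) = s - 1*9 = s - 9 = -9 + s)
-84*k(6 - 1*(-5)) + O = -84*(-9 + (6 - 1*(-5))) + 35/6 = -84*(-9 + (6 + 5)) + 35/6 = -84*(-9 + 11) + 35/6 = -84*2 + 35/6 = -168 + 35/6 = -973/6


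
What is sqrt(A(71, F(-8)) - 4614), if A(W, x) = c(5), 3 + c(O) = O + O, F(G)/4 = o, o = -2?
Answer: I*sqrt(4607) ≈ 67.875*I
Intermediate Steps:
F(G) = -8 (F(G) = 4*(-2) = -8)
c(O) = -3 + 2*O (c(O) = -3 + (O + O) = -3 + 2*O)
A(W, x) = 7 (A(W, x) = -3 + 2*5 = -3 + 10 = 7)
sqrt(A(71, F(-8)) - 4614) = sqrt(7 - 4614) = sqrt(-4607) = I*sqrt(4607)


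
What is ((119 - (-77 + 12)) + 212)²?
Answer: 156816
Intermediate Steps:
((119 - (-77 + 12)) + 212)² = ((119 - 1*(-65)) + 212)² = ((119 + 65) + 212)² = (184 + 212)² = 396² = 156816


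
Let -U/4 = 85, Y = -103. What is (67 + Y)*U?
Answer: 12240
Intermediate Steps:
U = -340 (U = -4*85 = -340)
(67 + Y)*U = (67 - 103)*(-340) = -36*(-340) = 12240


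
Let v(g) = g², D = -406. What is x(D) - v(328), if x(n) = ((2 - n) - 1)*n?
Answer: -272826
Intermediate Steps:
x(n) = n*(1 - n) (x(n) = (1 - n)*n = n*(1 - n))
x(D) - v(328) = -406*(1 - 1*(-406)) - 1*328² = -406*(1 + 406) - 1*107584 = -406*407 - 107584 = -165242 - 107584 = -272826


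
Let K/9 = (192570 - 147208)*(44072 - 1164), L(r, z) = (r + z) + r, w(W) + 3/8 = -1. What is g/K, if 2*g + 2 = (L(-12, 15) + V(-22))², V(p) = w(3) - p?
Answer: 8521/2242244385792 ≈ 3.8002e-9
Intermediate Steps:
w(W) = -11/8 (w(W) = -3/8 - 1 = -11/8)
L(r, z) = z + 2*r
V(p) = -11/8 - p
K = 17517534264 (K = 9*((192570 - 147208)*(44072 - 1164)) = 9*(45362*42908) = 9*1946392696 = 17517534264)
g = 8521/128 (g = -1 + ((15 + 2*(-12)) + (-11/8 - 1*(-22)))²/2 = -1 + ((15 - 24) + (-11/8 + 22))²/2 = -1 + (-9 + 165/8)²/2 = -1 + (93/8)²/2 = -1 + (½)*(8649/64) = -1 + 8649/128 = 8521/128 ≈ 66.570)
g/K = (8521/128)/17517534264 = (8521/128)*(1/17517534264) = 8521/2242244385792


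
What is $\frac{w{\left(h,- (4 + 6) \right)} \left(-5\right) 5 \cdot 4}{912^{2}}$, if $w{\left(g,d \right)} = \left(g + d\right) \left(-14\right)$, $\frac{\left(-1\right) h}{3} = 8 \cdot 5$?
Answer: $- \frac{11375}{51984} \approx -0.21882$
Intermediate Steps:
$h = -120$ ($h = - 3 \cdot 8 \cdot 5 = \left(-3\right) 40 = -120$)
$w{\left(g,d \right)} = - 14 d - 14 g$ ($w{\left(g,d \right)} = \left(d + g\right) \left(-14\right) = - 14 d - 14 g$)
$\frac{w{\left(h,- (4 + 6) \right)} \left(-5\right) 5 \cdot 4}{912^{2}} = \frac{\left(- 14 \left(- (4 + 6)\right) - -1680\right) \left(-5\right) 5 \cdot 4}{912^{2}} = \frac{\left(- 14 \left(\left(-1\right) 10\right) + 1680\right) \left(\left(-25\right) 4\right)}{831744} = \left(\left(-14\right) \left(-10\right) + 1680\right) \left(-100\right) \frac{1}{831744} = \left(140 + 1680\right) \left(-100\right) \frac{1}{831744} = 1820 \left(-100\right) \frac{1}{831744} = \left(-182000\right) \frac{1}{831744} = - \frac{11375}{51984}$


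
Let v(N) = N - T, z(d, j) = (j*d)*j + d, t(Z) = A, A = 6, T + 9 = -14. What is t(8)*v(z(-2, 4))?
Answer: -66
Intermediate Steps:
T = -23 (T = -9 - 14 = -23)
t(Z) = 6
z(d, j) = d + d*j**2 (z(d, j) = (d*j)*j + d = d*j**2 + d = d + d*j**2)
v(N) = 23 + N (v(N) = N - 1*(-23) = N + 23 = 23 + N)
t(8)*v(z(-2, 4)) = 6*(23 - 2*(1 + 4**2)) = 6*(23 - 2*(1 + 16)) = 6*(23 - 2*17) = 6*(23 - 34) = 6*(-11) = -66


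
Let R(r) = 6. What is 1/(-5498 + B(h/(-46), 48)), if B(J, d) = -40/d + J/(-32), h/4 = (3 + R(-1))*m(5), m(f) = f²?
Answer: -1104/6070037 ≈ -0.00018188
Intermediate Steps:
h = 900 (h = 4*((3 + 6)*5²) = 4*(9*25) = 4*225 = 900)
B(J, d) = -40/d - J/32 (B(J, d) = -40/d + J*(-1/32) = -40/d - J/32)
1/(-5498 + B(h/(-46), 48)) = 1/(-5498 + (-40/48 - 225/(8*(-46)))) = 1/(-5498 + (-40*1/48 - 225*(-1)/(8*46))) = 1/(-5498 + (-⅚ - 1/32*(-450/23))) = 1/(-5498 + (-⅚ + 225/368)) = 1/(-5498 - 245/1104) = 1/(-6070037/1104) = -1104/6070037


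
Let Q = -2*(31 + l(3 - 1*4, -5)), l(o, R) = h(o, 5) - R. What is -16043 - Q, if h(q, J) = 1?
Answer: -15969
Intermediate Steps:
l(o, R) = 1 - R
Q = -74 (Q = -2*(31 + (1 - 1*(-5))) = -2*(31 + (1 + 5)) = -2*(31 + 6) = -2*37 = -74)
-16043 - Q = -16043 - 1*(-74) = -16043 + 74 = -15969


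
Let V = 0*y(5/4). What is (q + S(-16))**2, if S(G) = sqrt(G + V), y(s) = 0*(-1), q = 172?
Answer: 29568 + 1376*I ≈ 29568.0 + 1376.0*I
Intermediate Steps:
y(s) = 0
V = 0 (V = 0*0 = 0)
S(G) = sqrt(G) (S(G) = sqrt(G + 0) = sqrt(G))
(q + S(-16))**2 = (172 + sqrt(-16))**2 = (172 + 4*I)**2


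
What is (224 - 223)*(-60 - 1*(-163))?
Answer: 103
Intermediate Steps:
(224 - 223)*(-60 - 1*(-163)) = 1*(-60 + 163) = 1*103 = 103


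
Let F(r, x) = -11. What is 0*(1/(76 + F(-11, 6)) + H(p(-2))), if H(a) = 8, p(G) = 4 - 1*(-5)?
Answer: 0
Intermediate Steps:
p(G) = 9 (p(G) = 4 + 5 = 9)
0*(1/(76 + F(-11, 6)) + H(p(-2))) = 0*(1/(76 - 11) + 8) = 0*(1/65 + 8) = 0*(521/65) = 0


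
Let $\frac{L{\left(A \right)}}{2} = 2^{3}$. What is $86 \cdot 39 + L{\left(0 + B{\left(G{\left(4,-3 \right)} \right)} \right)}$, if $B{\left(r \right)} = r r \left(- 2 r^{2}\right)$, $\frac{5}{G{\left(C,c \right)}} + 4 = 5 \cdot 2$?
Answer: $3370$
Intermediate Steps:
$G{\left(C,c \right)} = \frac{5}{6}$ ($G{\left(C,c \right)} = \frac{5}{-4 + 5 \cdot 2} = \frac{5}{-4 + 10} = \frac{5}{6}$)
$B{\left(r \right)} = - 2 r^{4}$ ($B{\left(r \right)} = r^{2} \left(- 2 r^{2}\right) = - 2 r^{4}$)
$L{\left(A \right)} = 16$ ($L{\left(A \right)} = 2 \cdot 2^{3} = 2 \cdot 8 = 16$)
$86 \cdot 39 + L{\left(0 + B{\left(G{\left(4,-3 \right)} \right)} \right)} = 86 \cdot 39 + 16 = 3354 + 16 = 3370$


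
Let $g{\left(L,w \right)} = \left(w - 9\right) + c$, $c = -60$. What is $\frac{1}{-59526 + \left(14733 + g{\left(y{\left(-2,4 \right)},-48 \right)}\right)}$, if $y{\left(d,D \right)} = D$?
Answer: $- \frac{1}{44910} \approx -2.2267 \cdot 10^{-5}$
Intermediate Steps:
$g{\left(L,w \right)} = -69 + w$ ($g{\left(L,w \right)} = \left(w - 9\right) - 60 = \left(-9 + w\right) - 60 = -69 + w$)
$\frac{1}{-59526 + \left(14733 + g{\left(y{\left(-2,4 \right)},-48 \right)}\right)} = \frac{1}{-59526 + \left(14733 - 117\right)} = \frac{1}{-59526 + 14616} = \frac{1}{-44910} = - \frac{1}{44910}$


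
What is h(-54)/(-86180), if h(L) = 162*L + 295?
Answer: 8453/86180 ≈ 0.098085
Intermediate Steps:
h(L) = 295 + 162*L
h(-54)/(-86180) = (295 + 162*(-54))/(-86180) = (295 - 8748)*(-1/86180) = -8453*(-1/86180) = 8453/86180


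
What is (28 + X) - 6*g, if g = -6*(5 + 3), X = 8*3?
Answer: 340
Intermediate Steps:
X = 24
g = -48 (g = -6*8 = -48)
(28 + X) - 6*g = (28 + 24) - 6*(-48) = 52 + 288 = 340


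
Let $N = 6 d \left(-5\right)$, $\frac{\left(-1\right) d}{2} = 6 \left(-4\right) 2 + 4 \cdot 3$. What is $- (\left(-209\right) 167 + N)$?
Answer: $37063$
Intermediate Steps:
$d = 72$ ($d = - 2 \left(6 \left(-4\right) 2 + 4 \cdot 3\right) = - 2 \left(\left(-24\right) 2 + 12\right) = - 2 \left(-48 + 12\right) = \left(-2\right) \left(-36\right) = 72$)
$N = -2160$ ($N = 6 \cdot 72 \left(-5\right) = 432 \left(-5\right) = -2160$)
$- (\left(-209\right) 167 + N) = - (\left(-209\right) 167 - 2160) = - (-34903 - 2160) = \left(-1\right) \left(-37063\right) = 37063$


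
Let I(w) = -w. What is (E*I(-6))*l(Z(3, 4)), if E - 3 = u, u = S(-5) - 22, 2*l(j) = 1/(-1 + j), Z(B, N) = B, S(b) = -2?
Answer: -63/2 ≈ -31.500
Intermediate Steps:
l(j) = 1/(2*(-1 + j))
u = -24 (u = -2 - 22 = -24)
E = -21 (E = 3 - 24 = -21)
(E*I(-6))*l(Z(3, 4)) = (-(-21)*(-6))*(1/(2*(-1 + 3))) = (-21*6)*((½)/2) = -63/2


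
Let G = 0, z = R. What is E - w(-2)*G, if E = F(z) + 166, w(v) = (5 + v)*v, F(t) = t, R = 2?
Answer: 168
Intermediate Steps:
z = 2
w(v) = v*(5 + v)
E = 168 (E = 2 + 166 = 168)
E - w(-2)*G = 168 - (-2*(5 - 2))*0 = 168 - (-2*3)*0 = 168 - (-6)*0 = 168 - 1*0 = 168 + 0 = 168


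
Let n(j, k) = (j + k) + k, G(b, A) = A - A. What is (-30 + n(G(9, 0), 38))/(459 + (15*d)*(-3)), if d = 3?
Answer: 23/162 ≈ 0.14198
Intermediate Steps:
G(b, A) = 0
n(j, k) = j + 2*k
(-30 + n(G(9, 0), 38))/(459 + (15*d)*(-3)) = (-30 + (0 + 2*38))/(459 + (15*3)*(-3)) = (-30 + (0 + 76))/(459 + 45*(-3)) = (-30 + 76)/(459 - 135) = 46/324 = 46*(1/324) = 23/162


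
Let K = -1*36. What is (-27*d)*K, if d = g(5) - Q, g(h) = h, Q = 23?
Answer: -17496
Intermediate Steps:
K = -36
d = -18 (d = 5 - 1*23 = 5 - 23 = -18)
(-27*d)*K = -27*(-18)*(-36) = 486*(-36) = -17496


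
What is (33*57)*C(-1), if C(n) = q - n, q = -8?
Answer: -13167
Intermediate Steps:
C(n) = -8 - n
(33*57)*C(-1) = (33*57)*(-8 - 1*(-1)) = 1881*(-8 + 1) = 1881*(-7) = -13167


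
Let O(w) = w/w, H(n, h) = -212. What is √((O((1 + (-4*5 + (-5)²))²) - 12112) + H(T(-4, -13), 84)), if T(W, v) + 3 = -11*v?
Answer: I*√12323 ≈ 111.01*I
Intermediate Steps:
T(W, v) = -3 - 11*v
O(w) = 1
√((O((1 + (-4*5 + (-5)²))²) - 12112) + H(T(-4, -13), 84)) = √((1 - 12112) - 212) = √(-12111 - 212) = √(-12323) = I*√12323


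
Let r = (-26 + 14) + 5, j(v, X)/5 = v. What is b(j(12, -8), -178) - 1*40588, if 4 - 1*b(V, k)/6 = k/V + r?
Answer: -202521/5 ≈ -40504.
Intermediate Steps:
j(v, X) = 5*v
r = -7 (r = -12 + 5 = -7)
b(V, k) = 66 - 6*k/V (b(V, k) = 24 - 6*(k/V - 7) = 24 - 6*(-7 + k/V) = 24 + (42 - 6*k/V) = 66 - 6*k/V)
b(j(12, -8), -178) - 1*40588 = (66 - 6*(-178)/5*12) - 1*40588 = (66 - 6*(-178)/60) - 40588 = (66 - 6*(-178)*1/60) - 40588 = (66 + 89/5) - 40588 = 419/5 - 40588 = -202521/5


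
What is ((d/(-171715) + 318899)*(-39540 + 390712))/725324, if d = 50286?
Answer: 4807517595771707/31137252665 ≈ 1.5440e+5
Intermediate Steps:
((d/(-171715) + 318899)*(-39540 + 390712))/725324 = ((50286/(-171715) + 318899)*(-39540 + 390712))/725324 = ((50286*(-1/171715) + 318899)*351172)*(1/725324) = ((-50286/171715 + 318899)*351172)*(1/725324) = ((54759691499/171715)*351172)*(1/725324) = (19230070383086828/171715)*(1/725324) = 4807517595771707/31137252665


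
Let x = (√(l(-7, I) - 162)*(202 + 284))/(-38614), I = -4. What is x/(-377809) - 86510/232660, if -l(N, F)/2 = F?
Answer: -8651/23266 + 243*I*√154/7294358363 ≈ -0.37183 + 4.1341e-7*I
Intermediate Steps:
l(N, F) = -2*F
x = -243*I*√154/19307 (x = (√(-2*(-4) - 162)*(202 + 284))/(-38614) = (√(8 - 162)*486)*(-1/38614) = (√(-154)*486)*(-1/38614) = ((I*√154)*486)*(-1/38614) = (486*I*√154)*(-1/38614) = -243*I*√154/19307 ≈ -0.15619*I)
x/(-377809) - 86510/232660 = -243*I*√154/19307/(-377809) - 86510/232660 = -243*I*√154/19307*(-1/377809) - 86510*1/232660 = 243*I*√154/7294358363 - 8651/23266 = -8651/23266 + 243*I*√154/7294358363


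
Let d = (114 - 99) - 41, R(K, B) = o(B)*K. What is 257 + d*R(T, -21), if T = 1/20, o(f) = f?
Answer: 2843/10 ≈ 284.30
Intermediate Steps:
T = 1/20 ≈ 0.050000
R(K, B) = B*K
d = -26 (d = 15 - 41 = -26)
257 + d*R(T, -21) = 257 - (-546)/20 = 257 - 26*(-21/20) = 257 + 273/10 = 2843/10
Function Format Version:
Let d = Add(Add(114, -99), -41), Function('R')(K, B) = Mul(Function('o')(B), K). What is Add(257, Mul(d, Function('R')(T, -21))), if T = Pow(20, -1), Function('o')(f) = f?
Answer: Rational(2843, 10) ≈ 284.30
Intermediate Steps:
T = Rational(1, 20) ≈ 0.050000
Function('R')(K, B) = Mul(B, K)
d = -26 (d = Add(15, -41) = -26)
Add(257, Mul(d, Function('R')(T, -21))) = Add(257, Mul(-26, Mul(-21, Rational(1, 20)))) = Add(257, Mul(-26, Rational(-21, 20))) = Add(257, Rational(273, 10)) = Rational(2843, 10)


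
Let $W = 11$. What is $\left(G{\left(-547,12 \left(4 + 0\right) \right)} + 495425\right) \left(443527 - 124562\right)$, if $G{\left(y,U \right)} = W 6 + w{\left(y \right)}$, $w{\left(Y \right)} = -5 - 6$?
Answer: $158040778200$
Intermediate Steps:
$w{\left(Y \right)} = -11$ ($w{\left(Y \right)} = -5 - 6 = -11$)
$G{\left(y,U \right)} = 55$ ($G{\left(y,U \right)} = 11 \cdot 6 - 11 = 66 - 11 = 55$)
$\left(G{\left(-547,12 \left(4 + 0\right) \right)} + 495425\right) \left(443527 - 124562\right) = \left(55 + 495425\right) \left(443527 - 124562\right) = 495480 \cdot 318965 = 158040778200$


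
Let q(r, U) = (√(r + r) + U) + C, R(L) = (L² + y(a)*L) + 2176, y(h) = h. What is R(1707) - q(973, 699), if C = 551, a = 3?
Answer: 2919896 - √1946 ≈ 2.9199e+6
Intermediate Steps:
R(L) = 2176 + L² + 3*L (R(L) = (L² + 3*L) + 2176 = 2176 + L² + 3*L)
q(r, U) = 551 + U + √2*√r (q(r, U) = (√(r + r) + U) + 551 = (√(2*r) + U) + 551 = (√2*√r + U) + 551 = (U + √2*√r) + 551 = 551 + U + √2*√r)
R(1707) - q(973, 699) = (2176 + 1707² + 3*1707) - (551 + 699 + √2*√973) = (2176 + 2913849 + 5121) - (551 + 699 + √1946) = 2921146 - (1250 + √1946) = 2921146 + (-1250 - √1946) = 2919896 - √1946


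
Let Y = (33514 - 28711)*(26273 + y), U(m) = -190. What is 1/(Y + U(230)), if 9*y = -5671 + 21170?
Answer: 3/403380986 ≈ 7.4371e-9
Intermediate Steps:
y = 15499/9 (y = (-5671 + 21170)/9 = (1/9)*15499 = 15499/9 ≈ 1722.1)
Y = 403381556/3 (Y = (33514 - 28711)*(26273 + 15499/9) = 4803*(251956/9) = 403381556/3 ≈ 1.3446e+8)
1/(Y + U(230)) = 1/(403381556/3 - 190) = 1/(403380986/3) = 3/403380986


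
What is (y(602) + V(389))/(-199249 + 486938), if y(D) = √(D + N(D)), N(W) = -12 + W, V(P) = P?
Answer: 389/287689 + 2*√298/287689 ≈ 0.0014722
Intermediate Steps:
y(D) = √(-12 + 2*D) (y(D) = √(D + (-12 + D)) = √(-12 + 2*D))
(y(602) + V(389))/(-199249 + 486938) = (√(-12 + 2*602) + 389)/(-199249 + 486938) = (√(-12 + 1204) + 389)/287689 = (√1192 + 389)*(1/287689) = (2*√298 + 389)*(1/287689) = (389 + 2*√298)*(1/287689) = 389/287689 + 2*√298/287689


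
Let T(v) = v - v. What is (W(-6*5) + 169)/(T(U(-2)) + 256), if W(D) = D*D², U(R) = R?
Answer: -26831/256 ≈ -104.81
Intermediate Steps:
W(D) = D³
T(v) = 0
(W(-6*5) + 169)/(T(U(-2)) + 256) = ((-6*5)³ + 169)/(0 + 256) = ((-30)³ + 169)/256 = (-27000 + 169)*(1/256) = -26831*1/256 = -26831/256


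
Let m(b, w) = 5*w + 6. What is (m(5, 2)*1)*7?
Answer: 112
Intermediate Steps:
m(b, w) = 6 + 5*w
(m(5, 2)*1)*7 = ((6 + 5*2)*1)*7 = ((6 + 10)*1)*7 = (16*1)*7 = 16*7 = 112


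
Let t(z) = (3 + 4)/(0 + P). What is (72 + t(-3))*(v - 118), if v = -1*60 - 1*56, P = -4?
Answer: -32877/2 ≈ -16439.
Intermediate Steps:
t(z) = -7/4 (t(z) = (3 + 4)/(0 - 4) = 7/(-4) = 7*(-¼) = -7/4)
v = -116 (v = -60 - 56 = -116)
(72 + t(-3))*(v - 118) = (72 - 7/4)*(-116 - 118) = (281/4)*(-234) = -32877/2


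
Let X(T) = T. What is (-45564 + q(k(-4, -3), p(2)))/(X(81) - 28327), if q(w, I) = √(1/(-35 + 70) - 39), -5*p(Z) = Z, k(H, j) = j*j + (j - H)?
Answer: 22782/14123 - I*√11935/494305 ≈ 1.6131 - 0.00022101*I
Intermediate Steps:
k(H, j) = j + j² - H (k(H, j) = j² + (j - H) = j + j² - H)
p(Z) = -Z/5
q(w, I) = 2*I*√11935/35 (q(w, I) = √(1/35 - 39) = √(-1364/35) = 2*I*√11935/35)
(-45564 + q(k(-4, -3), p(2)))/(X(81) - 28327) = (-45564 + 2*I*√11935/35)/(81 - 28327) = (-45564 + 2*I*√11935/35)/(-28246) = (-45564 + 2*I*√11935/35)*(-1/28246) = 22782/14123 - I*√11935/494305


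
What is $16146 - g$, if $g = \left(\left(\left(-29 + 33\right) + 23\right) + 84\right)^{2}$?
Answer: $3825$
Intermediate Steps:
$g = 12321$ ($g = \left(\left(4 + 23\right) + 84\right)^{2} = \left(27 + 84\right)^{2} = 111^{2} = 12321$)
$16146 - g = 16146 - 12321 = 3825$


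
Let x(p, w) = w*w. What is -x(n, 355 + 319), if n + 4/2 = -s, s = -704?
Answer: -454276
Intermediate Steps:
n = 702 (n = -2 - 1*(-704) = -2 + 704 = 702)
x(p, w) = w²
-x(n, 355 + 319) = -(355 + 319)² = -1*674² = -1*454276 = -454276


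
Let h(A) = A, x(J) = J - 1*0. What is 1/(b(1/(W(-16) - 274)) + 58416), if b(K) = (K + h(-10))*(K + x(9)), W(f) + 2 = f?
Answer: 85264/4973108357 ≈ 1.7145e-5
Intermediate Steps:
W(f) = -2 + f
x(J) = J (x(J) = J + 0 = J)
b(K) = (-10 + K)*(9 + K) (b(K) = (K - 10)*(K + 9) = (-10 + K)*(9 + K))
1/(b(1/(W(-16) - 274)) + 58416) = 1/((-90 + (1/((-2 - 16) - 274))² - 1/((-2 - 16) - 274)) + 58416) = 1/((-90 + (1/(-18 - 274))² - 1/(-18 - 274)) + 58416) = 1/((-90 + (1/(-292))² - 1/(-292)) + 58416) = 1/((-90 + (-1/292)² - 1*(-1/292)) + 58416) = 1/((-90 + 1/85264 + 1/292) + 58416) = 1/(-7673467/85264 + 58416) = 1/(4973108357/85264) = 85264/4973108357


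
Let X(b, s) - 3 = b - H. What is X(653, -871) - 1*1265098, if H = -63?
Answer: -1264379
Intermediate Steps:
X(b, s) = 66 + b (X(b, s) = 3 + (b - 1*(-63)) = 3 + (b + 63) = 3 + (63 + b) = 66 + b)
X(653, -871) - 1*1265098 = (66 + 653) - 1*1265098 = 719 - 1265098 = -1264379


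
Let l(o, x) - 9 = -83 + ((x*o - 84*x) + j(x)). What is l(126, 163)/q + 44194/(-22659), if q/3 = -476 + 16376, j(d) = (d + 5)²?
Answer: -109589953/90069525 ≈ -1.2167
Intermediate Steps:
j(d) = (5 + d)²
q = 47700 (q = 3*(-476 + 16376) = 3*15900 = 47700)
l(o, x) = -74 + (5 + x)² - 84*x + o*x (l(o, x) = 9 + (-83 + ((x*o - 84*x) + (5 + x)²)) = 9 + (-83 + ((o*x - 84*x) + (5 + x)²)) = 9 + (-83 + ((-84*x + o*x) + (5 + x)²)) = 9 + (-83 + ((5 + x)² - 84*x + o*x)) = 9 + (-83 + (5 + x)² - 84*x + o*x) = -74 + (5 + x)² - 84*x + o*x)
l(126, 163)/q + 44194/(-22659) = (-49 + 163² - 74*163 + 126*163)/47700 + 44194/(-22659) = (-49 + 26569 - 12062 + 20538)*(1/47700) + 44194*(-1/22659) = 34996*(1/47700) - 44194/22659 = 8749/11925 - 44194/22659 = -109589953/90069525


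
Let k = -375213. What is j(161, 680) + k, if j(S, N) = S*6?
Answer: -374247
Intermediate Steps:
j(S, N) = 6*S
j(161, 680) + k = 6*161 - 375213 = 966 - 375213 = -374247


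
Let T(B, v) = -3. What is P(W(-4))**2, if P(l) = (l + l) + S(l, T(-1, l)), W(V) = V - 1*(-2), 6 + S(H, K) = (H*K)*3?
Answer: 64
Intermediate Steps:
S(H, K) = -6 + 3*H*K (S(H, K) = -6 + (H*K)*3 = -6 + 3*H*K)
W(V) = 2 + V (W(V) = V + 2 = 2 + V)
P(l) = -6 - 7*l (P(l) = (l + l) + (-6 + 3*l*(-3)) = 2*l + (-6 - 9*l) = -6 - 7*l)
P(W(-4))**2 = (-6 - 7*(2 - 4))**2 = (-6 - 7*(-2))**2 = (-6 + 14)**2 = 8**2 = 64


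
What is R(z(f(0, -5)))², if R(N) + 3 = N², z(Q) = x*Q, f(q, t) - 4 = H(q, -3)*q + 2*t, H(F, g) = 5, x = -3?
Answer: 103041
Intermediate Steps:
f(q, t) = 4 + 2*t + 5*q (f(q, t) = 4 + (5*q + 2*t) = 4 + (2*t + 5*q) = 4 + 2*t + 5*q)
z(Q) = -3*Q
R(N) = -3 + N²
R(z(f(0, -5)))² = (-3 + (-3*(4 + 2*(-5) + 5*0))²)² = (-3 + (-3*(4 - 10 + 0))²)² = (-3 + (-3*(-6))²)² = (-3 + 18²)² = (-3 + 324)² = 321² = 103041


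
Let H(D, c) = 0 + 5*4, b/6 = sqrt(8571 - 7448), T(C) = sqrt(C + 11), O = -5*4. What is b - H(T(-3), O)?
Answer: -20 + 6*sqrt(1123) ≈ 181.07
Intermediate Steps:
O = -20
T(C) = sqrt(11 + C)
b = 6*sqrt(1123) (b = 6*sqrt(8571 - 7448) = 6*sqrt(1123) ≈ 201.07)
H(D, c) = 20 (H(D, c) = 0 + 20 = 20)
b - H(T(-3), O) = 6*sqrt(1123) - 1*20 = 6*sqrt(1123) - 20 = -20 + 6*sqrt(1123)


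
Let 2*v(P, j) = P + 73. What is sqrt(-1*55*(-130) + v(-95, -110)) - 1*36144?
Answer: -36144 + 11*sqrt(59) ≈ -36060.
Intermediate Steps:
v(P, j) = 73/2 + P/2 (v(P, j) = (P + 73)/2 = (73 + P)/2 = 73/2 + P/2)
sqrt(-1*55*(-130) + v(-95, -110)) - 1*36144 = sqrt(-1*55*(-130) + (73/2 + (1/2)*(-95))) - 1*36144 = sqrt(-55*(-130) + (73/2 - 95/2)) - 36144 = sqrt(7150 - 11) - 36144 = sqrt(7139) - 36144 = 11*sqrt(59) - 36144 = -36144 + 11*sqrt(59)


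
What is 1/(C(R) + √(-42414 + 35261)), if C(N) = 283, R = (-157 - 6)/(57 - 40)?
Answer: 283/87242 - I*√7153/87242 ≈ 0.0032438 - 0.00096943*I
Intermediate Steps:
R = -163/17 ≈ -9.5882
1/(C(R) + √(-42414 + 35261)) = 1/(283 + √(-42414 + 35261)) = 1/(283 + √(-7153)) = 1/(283 + I*√7153)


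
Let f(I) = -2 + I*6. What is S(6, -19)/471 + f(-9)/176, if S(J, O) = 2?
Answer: -3253/10362 ≈ -0.31394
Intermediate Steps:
f(I) = -2 + 6*I
S(6, -19)/471 + f(-9)/176 = 2/471 + (-2 + 6*(-9))/176 = 2*(1/471) + (-2 - 54)*(1/176) = 2/471 - 56*1/176 = 2/471 - 7/22 = -3253/10362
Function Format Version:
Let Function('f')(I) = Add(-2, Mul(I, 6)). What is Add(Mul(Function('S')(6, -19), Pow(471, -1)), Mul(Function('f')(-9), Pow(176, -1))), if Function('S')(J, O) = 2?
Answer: Rational(-3253, 10362) ≈ -0.31394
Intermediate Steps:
Function('f')(I) = Add(-2, Mul(6, I))
Add(Mul(Function('S')(6, -19), Pow(471, -1)), Mul(Function('f')(-9), Pow(176, -1))) = Add(Mul(2, Pow(471, -1)), Mul(Add(-2, Mul(6, -9)), Pow(176, -1))) = Add(Mul(2, Rational(1, 471)), Mul(Add(-2, -54), Rational(1, 176))) = Add(Rational(2, 471), Mul(-56, Rational(1, 176))) = Add(Rational(2, 471), Rational(-7, 22)) = Rational(-3253, 10362)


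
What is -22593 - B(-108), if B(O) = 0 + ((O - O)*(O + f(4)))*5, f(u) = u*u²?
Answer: -22593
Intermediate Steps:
f(u) = u³
B(O) = 0 (B(O) = 0 + ((O - O)*(O + 4³))*5 = 0 + (0*(O + 64))*5 = 0 + (0*(64 + O))*5 = 0 + 0*5 = 0 + 0 = 0)
-22593 - B(-108) = -22593 - 1*0 = -22593 + 0 = -22593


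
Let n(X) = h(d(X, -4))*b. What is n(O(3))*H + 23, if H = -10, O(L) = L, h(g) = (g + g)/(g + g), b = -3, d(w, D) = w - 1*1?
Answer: 53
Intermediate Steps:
d(w, D) = -1 + w (d(w, D) = w - 1 = -1 + w)
h(g) = 1 (h(g) = (2*g)/((2*g)) = (2*g)*(1/(2*g)) = 1)
n(X) = -3 (n(X) = 1*(-3) = -3)
n(O(3))*H + 23 = -3*(-10) + 23 = 30 + 23 = 53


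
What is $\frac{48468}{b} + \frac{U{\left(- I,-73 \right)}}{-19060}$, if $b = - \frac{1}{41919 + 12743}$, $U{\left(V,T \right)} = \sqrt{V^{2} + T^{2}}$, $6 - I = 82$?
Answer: $-2649357816 - \frac{\sqrt{11105}}{19060} \approx -2.6494 \cdot 10^{9}$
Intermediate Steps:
$I = -76$ ($I = 6 - 82 = -76$)
$U{\left(V,T \right)} = \sqrt{T^{2} + V^{2}}$
$b = - \frac{1}{54662} \approx -1.8294 \cdot 10^{-5}$
$\frac{48468}{b} + \frac{U{\left(- I,-73 \right)}}{-19060} = \frac{48468}{- \frac{1}{54662}} + \frac{\sqrt{\left(-73\right)^{2} + \left(\left(-1\right) \left(-76\right)\right)^{2}}}{-19060} = 48468 \left(-54662\right) + \sqrt{5329 + 76^{2}} \left(- \frac{1}{19060}\right) = -2649357816 + \sqrt{5329 + 5776} \left(- \frac{1}{19060}\right) = -2649357816 + \sqrt{11105} \left(- \frac{1}{19060}\right) = -2649357816 - \frac{\sqrt{11105}}{19060}$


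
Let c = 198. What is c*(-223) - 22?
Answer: -44176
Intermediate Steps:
c*(-223) - 22 = 198*(-223) - 22 = -44154 - 22 = -44176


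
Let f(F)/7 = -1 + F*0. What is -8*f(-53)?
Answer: 56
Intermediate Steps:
f(F) = -7 (f(F) = 7*(-1 + F*0) = 7*(-1 + 0) = 7*(-1) = -7)
-8*f(-53) = -8*(-7) = 56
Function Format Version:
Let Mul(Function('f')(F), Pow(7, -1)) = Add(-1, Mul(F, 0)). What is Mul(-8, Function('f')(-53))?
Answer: 56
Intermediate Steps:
Function('f')(F) = -7 (Function('f')(F) = Mul(7, Add(-1, Mul(F, 0))) = Mul(7, Add(-1, 0)) = Mul(7, -1) = -7)
Mul(-8, Function('f')(-53)) = Mul(-8, -7) = 56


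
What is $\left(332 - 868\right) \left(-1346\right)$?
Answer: $721456$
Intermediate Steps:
$\left(332 - 868\right) \left(-1346\right) = \left(-536\right) \left(-1346\right) = 721456$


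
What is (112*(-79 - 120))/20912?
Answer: -1393/1307 ≈ -1.0658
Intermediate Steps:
(112*(-79 - 120))/20912 = (112*(-199))*(1/20912) = -22288*1/20912 = -1393/1307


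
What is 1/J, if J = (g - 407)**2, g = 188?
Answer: 1/47961 ≈ 2.0850e-5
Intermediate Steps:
J = 47961 (J = (188 - 407)**2 = (-219)**2 = 47961)
1/J = 1/47961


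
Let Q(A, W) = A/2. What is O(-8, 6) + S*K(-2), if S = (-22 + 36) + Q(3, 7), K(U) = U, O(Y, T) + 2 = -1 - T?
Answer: -40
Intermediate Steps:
O(Y, T) = -3 - T (O(Y, T) = -2 + (-1 - T) = -3 - T)
Q(A, W) = A/2 (Q(A, W) = A*(½) = A/2)
S = 31/2 (S = (-22 + 36) + (½)*3 = 14 + 3/2 = 31/2 ≈ 15.500)
O(-8, 6) + S*K(-2) = (-3 - 1*6) + (31/2)*(-2) = (-3 - 6) - 31 = -9 - 31 = -40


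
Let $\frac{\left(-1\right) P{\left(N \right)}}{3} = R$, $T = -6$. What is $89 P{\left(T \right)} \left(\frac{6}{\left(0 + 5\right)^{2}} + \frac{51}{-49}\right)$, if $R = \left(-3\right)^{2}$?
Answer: $\frac{2357343}{1225} \approx 1924.4$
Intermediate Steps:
$R = 9$
$P{\left(N \right)} = -27$ ($P{\left(N \right)} = \left(-3\right) 9 = -27$)
$89 P{\left(T \right)} \left(\frac{6}{\left(0 + 5\right)^{2}} + \frac{51}{-49}\right) = 89 \left(-27\right) \left(\frac{6}{\left(0 + 5\right)^{2}} + \frac{51}{-49}\right) = - 2403 \left(\frac{6}{5^{2}} + 51 \left(- \frac{1}{49}\right)\right) = - 2403 \left(\frac{6}{25} - \frac{51}{49}\right) = \left(-2403\right) \left(- \frac{981}{1225}\right) = \frac{2357343}{1225}$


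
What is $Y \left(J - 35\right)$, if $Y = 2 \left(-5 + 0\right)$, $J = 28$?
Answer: $70$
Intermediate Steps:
$Y = -10$ ($Y = 2 \left(-5\right) = -10$)
$Y \left(J - 35\right) = - 10 \left(28 - 35\right) = \left(-10\right) \left(-7\right) = 70$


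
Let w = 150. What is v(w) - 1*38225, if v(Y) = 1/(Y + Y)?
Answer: -11467499/300 ≈ -38225.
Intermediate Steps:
v(Y) = 1/(2*Y)
v(w) - 1*38225 = (1/2)/150 - 1*38225 = (1/2)*(1/150) - 38225 = 1/300 - 38225 = -11467499/300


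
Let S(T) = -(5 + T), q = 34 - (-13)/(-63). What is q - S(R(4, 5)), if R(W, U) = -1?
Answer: 2381/63 ≈ 37.794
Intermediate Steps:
q = 2129/63 (q = 34 - (-13)*(-1)/63 = 34 - 1*13/63 = 34 - 13/63 = 2129/63 ≈ 33.794)
S(T) = -5 - T
q - S(R(4, 5)) = 2129/63 - (-5 - 1*(-1)) = 2129/63 - (-5 + 1) = 2129/63 - 1*(-4) = 2129/63 + 4 = 2381/63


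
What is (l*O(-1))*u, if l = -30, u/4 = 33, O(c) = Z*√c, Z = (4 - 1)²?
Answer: -35640*I ≈ -35640.0*I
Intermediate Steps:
Z = 9 (Z = 3² = 9)
O(c) = 9*√c
u = 132 (u = 4*33 = 132)
(l*O(-1))*u = -270*√(-1)*132 = -270*I*132 = -35640*I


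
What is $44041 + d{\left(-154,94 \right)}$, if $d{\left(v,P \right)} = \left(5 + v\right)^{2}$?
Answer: $66242$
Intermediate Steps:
$44041 + d{\left(-154,94 \right)} = 44041 + \left(5 - 154\right)^{2} = 44041 + \left(-149\right)^{2} = 44041 + 22201 = 66242$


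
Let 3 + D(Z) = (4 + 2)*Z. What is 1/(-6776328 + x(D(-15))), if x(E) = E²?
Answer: -1/6767679 ≈ -1.4776e-7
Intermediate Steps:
D(Z) = -3 + 6*Z (D(Z) = -3 + (4 + 2)*Z = -3 + 6*Z)
1/(-6776328 + x(D(-15))) = 1/(-6776328 + (-3 + 6*(-15))²) = 1/(-6776328 + (-3 - 90)²) = 1/(-6776328 + (-93)²) = 1/(-6776328 + 8649) = 1/(-6767679) = -1/6767679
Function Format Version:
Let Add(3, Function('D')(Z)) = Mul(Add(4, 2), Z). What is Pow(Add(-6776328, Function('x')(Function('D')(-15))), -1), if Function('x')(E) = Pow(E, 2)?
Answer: Rational(-1, 6767679) ≈ -1.4776e-7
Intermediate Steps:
Function('D')(Z) = Add(-3, Mul(6, Z)) (Function('D')(Z) = Add(-3, Mul(Add(4, 2), Z)) = Add(-3, Mul(6, Z)))
Pow(Add(-6776328, Function('x')(Function('D')(-15))), -1) = Pow(Add(-6776328, Pow(Add(-3, Mul(6, -15)), 2)), -1) = Pow(Add(-6776328, Pow(Add(-3, -90), 2)), -1) = Pow(Add(-6776328, Pow(-93, 2)), -1) = Pow(Add(-6776328, 8649), -1) = Pow(-6767679, -1) = Rational(-1, 6767679)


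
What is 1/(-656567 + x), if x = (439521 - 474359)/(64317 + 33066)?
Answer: -97383/63938498999 ≈ -1.5231e-6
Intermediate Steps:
x = -34838/97383 ≈ -0.35774
1/(-656567 + x) = 1/(-656567 - 34838/97383) = 1/(-63938498999/97383) = -97383/63938498999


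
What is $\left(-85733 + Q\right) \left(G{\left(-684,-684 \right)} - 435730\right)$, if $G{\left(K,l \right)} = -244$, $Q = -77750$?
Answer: $71274337442$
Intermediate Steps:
$\left(-85733 + Q\right) \left(G{\left(-684,-684 \right)} - 435730\right) = \left(-85733 - 77750\right) \left(-244 - 435730\right) = \left(-163483\right) \left(-435974\right) = 71274337442$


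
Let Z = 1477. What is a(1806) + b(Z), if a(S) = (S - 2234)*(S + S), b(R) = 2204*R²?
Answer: 4806543980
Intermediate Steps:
a(S) = 2*S*(-2234 + S) (a(S) = (-2234 + S)*(2*S) = 2*S*(-2234 + S))
a(1806) + b(Z) = 2*1806*(-2234 + 1806) + 2204*1477² = 2*1806*(-428) + 2204*2181529 = -1545936 + 4808089916 = 4806543980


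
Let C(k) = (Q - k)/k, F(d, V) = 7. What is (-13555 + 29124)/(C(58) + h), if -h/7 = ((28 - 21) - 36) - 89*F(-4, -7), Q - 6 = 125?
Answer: 903002/264785 ≈ 3.4103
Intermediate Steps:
Q = 131 (Q = 6 + 125 = 131)
h = 4564 (h = -7*(((28 - 21) - 36) - 89*7) = -7*((7 - 36) - 623) = -7*(-29 - 623) = -7*(-652) = 4564)
C(k) = (131 - k)/k
(-13555 + 29124)/(C(58) + h) = (-13555 + 29124)/((131 - 1*58)/58 + 4564) = 15569/((131 - 58)/58 + 4564) = 15569/((1/58)*73 + 4564) = 15569/(73/58 + 4564) = 15569/(264785/58) = 15569*(58/264785) = 903002/264785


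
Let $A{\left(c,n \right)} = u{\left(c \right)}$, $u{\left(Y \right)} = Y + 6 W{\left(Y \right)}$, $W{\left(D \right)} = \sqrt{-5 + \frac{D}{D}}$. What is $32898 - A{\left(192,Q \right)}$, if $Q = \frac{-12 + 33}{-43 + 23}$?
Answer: $32706 - 12 i \approx 32706.0 - 12.0 i$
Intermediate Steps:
$W{\left(D \right)} = 2 i$ ($W{\left(D \right)} = \sqrt{-5 + 1} = \sqrt{-4} = 2 i$)
$Q = - \frac{21}{20}$ ($Q = \frac{21}{-20} = 21 \left(- \frac{1}{20}\right) = - \frac{21}{20} \approx -1.05$)
$u{\left(Y \right)} = Y + 12 i$ ($u{\left(Y \right)} = Y + 6 \cdot 2 i = Y + 12 i$)
$A{\left(c,n \right)} = c + 12 i$
$32898 - A{\left(192,Q \right)} = 32898 - \left(192 + 12 i\right) = 32706 - 12 i$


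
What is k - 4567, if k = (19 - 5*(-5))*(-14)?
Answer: -5183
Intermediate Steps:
k = -616 (k = (19 + 25)*(-14) = 44*(-14) = -616)
k - 4567 = -616 - 4567 = -5183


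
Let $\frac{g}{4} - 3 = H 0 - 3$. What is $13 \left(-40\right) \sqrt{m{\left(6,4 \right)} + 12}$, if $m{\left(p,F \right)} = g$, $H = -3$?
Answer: $- 1040 \sqrt{3} \approx -1801.3$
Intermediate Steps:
$g = 0$ ($g = 12 + 4 \left(\left(-3\right) 0 - 3\right) = 12 + 4 \left(0 - 3\right) = 12 + 4 \left(-3\right) = 12 - 12 = 0$)
$m{\left(p,F \right)} = 0$
$13 \left(-40\right) \sqrt{m{\left(6,4 \right)} + 12} = 13 \left(-40\right) \sqrt{0 + 12} = - 520 \sqrt{12} = - 520 \cdot 2 \sqrt{3} = - 1040 \sqrt{3}$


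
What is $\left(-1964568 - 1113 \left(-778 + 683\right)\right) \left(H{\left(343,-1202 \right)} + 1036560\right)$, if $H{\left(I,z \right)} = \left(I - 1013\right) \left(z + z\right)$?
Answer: $-4920777070920$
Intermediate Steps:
$H{\left(I,z \right)} = 2 z \left(-1013 + I\right)$ ($H{\left(I,z \right)} = \left(-1013 + I\right) 2 z = 2 z \left(-1013 + I\right)$)
$\left(-1964568 - 1113 \left(-778 + 683\right)\right) \left(H{\left(343,-1202 \right)} + 1036560\right) = \left(-1964568 - 1113 \left(-778 + 683\right)\right) \left(2 \left(-1202\right) \left(-1013 + 343\right) + 1036560\right) = \left(-1964568 - -105735\right) \left(2 \left(-1202\right) \left(-670\right) + 1036560\right) = \left(-1964568 + 105735\right) \left(1610680 + 1036560\right) = \left(-1858833\right) 2647240 = -4920777070920$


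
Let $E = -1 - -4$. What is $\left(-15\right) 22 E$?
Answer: $-990$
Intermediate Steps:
$E = 3$ ($E = -1 + 4 = 3$)
$\left(-15\right) 22 E = \left(-15\right) 22 \cdot 3 = \left(-330\right) 3 = -990$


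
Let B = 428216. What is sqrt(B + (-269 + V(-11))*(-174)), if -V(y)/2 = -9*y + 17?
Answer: sqrt(515390) ≈ 717.91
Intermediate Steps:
V(y) = -34 + 18*y (V(y) = -2*(-9*y + 17) = -2*(17 - 9*y) = -34 + 18*y)
sqrt(B + (-269 + V(-11))*(-174)) = sqrt(428216 + (-269 + (-34 + 18*(-11)))*(-174)) = sqrt(428216 + (-269 + (-34 - 198))*(-174)) = sqrt(428216 + (-269 - 232)*(-174)) = sqrt(428216 - 501*(-174)) = sqrt(428216 + 87174) = sqrt(515390)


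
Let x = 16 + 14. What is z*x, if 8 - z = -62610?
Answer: 1878540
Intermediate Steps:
z = 62618 (z = 8 - 1*(-62610) = 8 + 62610 = 62618)
x = 30
z*x = 62618*30 = 1878540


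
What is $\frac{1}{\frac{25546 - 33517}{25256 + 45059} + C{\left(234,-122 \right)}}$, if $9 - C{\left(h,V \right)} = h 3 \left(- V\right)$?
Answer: $- \frac{70315}{6021432996} \approx -1.1677 \cdot 10^{-5}$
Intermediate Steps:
$C{\left(h,V \right)} = 9 + 3 V h$ ($C{\left(h,V \right)} = 9 - h 3 \left(- V\right) = 9 - 3 h \left(- V\right) = 9 - - 3 V h = 9 + 3 V h$)
$\frac{1}{\frac{25546 - 33517}{25256 + 45059} + C{\left(234,-122 \right)}} = \frac{1}{\frac{25546 - 33517}{25256 + 45059} + \left(9 + 3 \left(-122\right) 234\right)} = \frac{1}{- \frac{7971}{70315} + \left(9 - 85644\right)} = \frac{1}{\left(-7971\right) \frac{1}{70315} - 85635} = \frac{1}{- \frac{7971}{70315} - 85635} = \frac{1}{- \frac{6021432996}{70315}} = - \frac{70315}{6021432996}$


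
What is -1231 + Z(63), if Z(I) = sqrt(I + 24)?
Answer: -1231 + sqrt(87) ≈ -1221.7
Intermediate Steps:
Z(I) = sqrt(24 + I)
-1231 + Z(63) = -1231 + sqrt(24 + 63) = -1231 + sqrt(87)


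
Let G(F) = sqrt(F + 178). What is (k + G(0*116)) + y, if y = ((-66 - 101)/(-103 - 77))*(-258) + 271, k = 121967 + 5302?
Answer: 3819019/30 + sqrt(178) ≈ 1.2731e+5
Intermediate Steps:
k = 127269
G(F) = sqrt(178 + F)
y = 949/30 (y = -167/(-180)*(-258) + 271 = -167*(-1/180)*(-258) + 271 = (167/180)*(-258) + 271 = -7181/30 + 271 = 949/30 ≈ 31.633)
(k + G(0*116)) + y = (127269 + sqrt(178 + 0*116)) + 949/30 = (127269 + sqrt(178 + 0)) + 949/30 = (127269 + sqrt(178)) + 949/30 = 3819019/30 + sqrt(178)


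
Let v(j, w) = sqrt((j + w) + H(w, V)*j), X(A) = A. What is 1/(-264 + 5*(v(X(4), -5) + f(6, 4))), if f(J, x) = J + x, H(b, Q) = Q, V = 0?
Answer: -214/45821 - 5*I/45821 ≈ -0.0046703 - 0.00010912*I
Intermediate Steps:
v(j, w) = sqrt(j + w) (v(j, w) = sqrt((j + w) + 0*j) = sqrt((j + w) + 0) = sqrt(j + w))
1/(-264 + 5*(v(X(4), -5) + f(6, 4))) = 1/(-264 + 5*(sqrt(4 - 5) + (6 + 4))) = 1/(-264 + 5*(sqrt(-1) + 10)) = 1/(-264 + 5*(I + 10)) = 1/(-264 + 5*(10 + I)) = 1/(-264 + (50 + 5*I)) = 1/(-214 + 5*I) = (-214 - 5*I)/45821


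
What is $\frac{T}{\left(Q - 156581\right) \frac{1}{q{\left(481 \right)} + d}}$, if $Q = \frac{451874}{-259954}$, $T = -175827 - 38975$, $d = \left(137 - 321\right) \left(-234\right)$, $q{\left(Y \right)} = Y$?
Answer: $\frac{607761707711249}{10176077287} \approx 59725.0$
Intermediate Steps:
$d = 43056$ ($d = \left(-184\right) \left(-234\right) = 43056$)
$T = -214802$
$Q = - \frac{225937}{129977}$ ($Q = 451874 \left(- \frac{1}{259954}\right) = - \frac{225937}{129977} \approx -1.7383$)
$\frac{T}{\left(Q - 156581\right) \frac{1}{q{\left(481 \right)} + d}} = - \frac{214802}{\left(- \frac{225937}{129977} - 156581\right) \frac{1}{481 + 43056}} = - \frac{214802}{\left(- \frac{20352154574}{129977}\right) \frac{1}{43537}} = - \frac{214802}{- \frac{20352154574}{5658808649}} = \left(-214802\right) \left(- \frac{5658808649}{20352154574}\right) = \frac{607761707711249}{10176077287}$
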